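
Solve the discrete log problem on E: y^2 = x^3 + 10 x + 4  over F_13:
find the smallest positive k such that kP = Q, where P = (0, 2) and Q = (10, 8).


Enumerate multiples of P until we hit Q = (10, 8):
  1P = (0, 2)
  2P = (3, 10)
  3P = (7, 1)
  4P = (10, 5)
  5P = (4, 2)
  6P = (9, 11)
  7P = (5, 6)
  8P = (5, 7)
  9P = (9, 2)
  10P = (4, 11)
  11P = (10, 8)
Match found at i = 11.

k = 11


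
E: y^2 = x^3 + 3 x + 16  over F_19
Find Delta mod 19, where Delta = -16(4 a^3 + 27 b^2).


4 a^3 + 27 b^2 = 4*3^3 + 27*16^2 = 108 + 6912 = 7020
Delta = -16 * (7020) = -112320
Delta mod 19 = 8

Delta = 8 (mod 19)


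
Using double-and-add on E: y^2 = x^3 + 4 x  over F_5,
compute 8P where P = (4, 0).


k = 8 = 1000_2 (binary, LSB first: 0001)
Double-and-add from P = (4, 0):
  bit 0 = 0: acc unchanged = O
  bit 1 = 0: acc unchanged = O
  bit 2 = 0: acc unchanged = O
  bit 3 = 1: acc = O + O = O

8P = O


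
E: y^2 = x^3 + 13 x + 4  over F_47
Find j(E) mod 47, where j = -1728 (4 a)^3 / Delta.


Delta = -16(4 a^3 + 27 b^2) mod 47 = 13
-1728 * (4 a)^3 = -1728 * (4*13)^3 mod 47 = 12
j = 12 * 13^(-1) mod 47 = 19

j = 19 (mod 47)


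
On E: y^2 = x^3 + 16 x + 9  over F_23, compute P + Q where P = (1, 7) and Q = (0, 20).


P != Q, so use the chord formula.
s = (y2 - y1) / (x2 - x1) = (13) / (22) mod 23 = 10
x3 = s^2 - x1 - x2 mod 23 = 10^2 - 1 - 0 = 7
y3 = s (x1 - x3) - y1 mod 23 = 10 * (1 - 7) - 7 = 2

P + Q = (7, 2)


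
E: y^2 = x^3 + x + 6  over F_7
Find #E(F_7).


For each x in F_7, count y with y^2 = x^3 + 1 x + 6 mod 7:
  x = 1: RHS = 1, y in [1, 6]  -> 2 point(s)
  x = 2: RHS = 2, y in [3, 4]  -> 2 point(s)
  x = 3: RHS = 1, y in [1, 6]  -> 2 point(s)
  x = 4: RHS = 4, y in [2, 5]  -> 2 point(s)
  x = 6: RHS = 4, y in [2, 5]  -> 2 point(s)
Affine points: 10. Add the point at infinity: total = 11.

#E(F_7) = 11


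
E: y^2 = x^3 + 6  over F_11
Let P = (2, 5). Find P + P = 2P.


Doubling: s = (3 x1^2 + a) / (2 y1)
s = (3*2^2 + 0) / (2*5) mod 11 = 10
x3 = s^2 - 2 x1 mod 11 = 10^2 - 2*2 = 8
y3 = s (x1 - x3) - y1 mod 11 = 10 * (2 - 8) - 5 = 1

2P = (8, 1)


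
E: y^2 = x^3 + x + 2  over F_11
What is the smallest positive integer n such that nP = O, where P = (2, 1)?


Compute successive multiples of P until we hit O:
  1P = (2, 1)
  2P = (8, 4)
  3P = (4, 9)
  4P = (10, 0)
  5P = (4, 2)
  6P = (8, 7)
  7P = (2, 10)
  8P = O

ord(P) = 8


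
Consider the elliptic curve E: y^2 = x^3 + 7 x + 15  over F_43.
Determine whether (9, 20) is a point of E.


Check whether y^2 = x^3 + 7 x + 15 (mod 43) for (x, y) = (9, 20).
LHS: y^2 = 20^2 mod 43 = 13
RHS: x^3 + 7 x + 15 = 9^3 + 7*9 + 15 mod 43 = 33
LHS != RHS

No, not on the curve


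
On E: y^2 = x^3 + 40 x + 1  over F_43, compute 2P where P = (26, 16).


Doubling: s = (3 x1^2 + a) / (2 y1)
s = (3*26^2 + 40) / (2*16) mod 43 = 27
x3 = s^2 - 2 x1 mod 43 = 27^2 - 2*26 = 32
y3 = s (x1 - x3) - y1 mod 43 = 27 * (26 - 32) - 16 = 37

2P = (32, 37)


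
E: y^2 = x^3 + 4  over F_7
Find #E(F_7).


For each x in F_7, count y with y^2 = x^3 + 0 x + 4 mod 7:
  x = 0: RHS = 4, y in [2, 5]  -> 2 point(s)
Affine points: 2. Add the point at infinity: total = 3.

#E(F_7) = 3


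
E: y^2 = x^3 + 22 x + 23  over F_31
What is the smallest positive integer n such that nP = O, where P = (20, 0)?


Compute successive multiples of P until we hit O:
  1P = (20, 0)
  2P = O

ord(P) = 2


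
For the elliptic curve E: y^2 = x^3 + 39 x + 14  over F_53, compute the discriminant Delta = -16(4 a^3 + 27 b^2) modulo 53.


4 a^3 + 27 b^2 = 4*39^3 + 27*14^2 = 237276 + 5292 = 242568
Delta = -16 * (242568) = -3881088
Delta mod 53 = 49

Delta = 49 (mod 53)


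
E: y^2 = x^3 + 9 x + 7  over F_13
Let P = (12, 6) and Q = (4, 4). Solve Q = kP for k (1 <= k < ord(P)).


Enumerate multiples of P until we hit Q = (4, 4):
  1P = (12, 6)
  2P = (3, 3)
  3P = (1, 2)
  4P = (4, 4)
Match found at i = 4.

k = 4


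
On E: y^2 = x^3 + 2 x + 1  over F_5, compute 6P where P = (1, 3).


k = 6 = 110_2 (binary, LSB first: 011)
Double-and-add from P = (1, 3):
  bit 0 = 0: acc unchanged = O
  bit 1 = 1: acc = O + (3, 2) = (3, 2)
  bit 2 = 1: acc = (3, 2) + (0, 1) = (1, 2)

6P = (1, 2)


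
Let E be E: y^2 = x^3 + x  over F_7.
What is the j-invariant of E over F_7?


Delta = -16(4 a^3 + 27 b^2) mod 7 = 6
-1728 * (4 a)^3 = -1728 * (4*1)^3 mod 7 = 1
j = 1 * 6^(-1) mod 7 = 6

j = 6 (mod 7)


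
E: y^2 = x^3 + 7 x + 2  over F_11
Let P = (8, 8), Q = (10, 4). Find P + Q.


P != Q, so use the chord formula.
s = (y2 - y1) / (x2 - x1) = (7) / (2) mod 11 = 9
x3 = s^2 - x1 - x2 mod 11 = 9^2 - 8 - 10 = 8
y3 = s (x1 - x3) - y1 mod 11 = 9 * (8 - 8) - 8 = 3

P + Q = (8, 3)


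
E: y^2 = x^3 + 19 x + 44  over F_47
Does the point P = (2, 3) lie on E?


Check whether y^2 = x^3 + 19 x + 44 (mod 47) for (x, y) = (2, 3).
LHS: y^2 = 3^2 mod 47 = 9
RHS: x^3 + 19 x + 44 = 2^3 + 19*2 + 44 mod 47 = 43
LHS != RHS

No, not on the curve


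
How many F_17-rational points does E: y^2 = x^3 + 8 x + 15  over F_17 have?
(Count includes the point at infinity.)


For each x in F_17, count y with y^2 = x^3 + 8 x + 15 mod 17:
  x = 0: RHS = 15, y in [7, 10]  -> 2 point(s)
  x = 3: RHS = 15, y in [7, 10]  -> 2 point(s)
  x = 4: RHS = 9, y in [3, 14]  -> 2 point(s)
  x = 8: RHS = 13, y in [8, 9]  -> 2 point(s)
  x = 9: RHS = 0, y in [0]  -> 1 point(s)
  x = 13: RHS = 4, y in [2, 15]  -> 2 point(s)
  x = 14: RHS = 15, y in [7, 10]  -> 2 point(s)
  x = 15: RHS = 8, y in [5, 12]  -> 2 point(s)
Affine points: 15. Add the point at infinity: total = 16.

#E(F_17) = 16


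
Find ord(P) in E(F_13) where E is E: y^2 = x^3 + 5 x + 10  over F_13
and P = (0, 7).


Compute successive multiples of P until we hit O:
  1P = (0, 7)
  2P = (12, 11)
  3P = (4, 9)
  4P = (6, 3)
  5P = (6, 10)
  6P = (4, 4)
  7P = (12, 2)
  8P = (0, 6)
  ... (continuing to 9P)
  9P = O

ord(P) = 9


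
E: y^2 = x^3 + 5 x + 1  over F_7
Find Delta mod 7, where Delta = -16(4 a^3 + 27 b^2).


4 a^3 + 27 b^2 = 4*5^3 + 27*1^2 = 500 + 27 = 527
Delta = -16 * (527) = -8432
Delta mod 7 = 3

Delta = 3 (mod 7)


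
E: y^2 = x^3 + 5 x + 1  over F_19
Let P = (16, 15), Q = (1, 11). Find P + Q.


P != Q, so use the chord formula.
s = (y2 - y1) / (x2 - x1) = (15) / (4) mod 19 = 18
x3 = s^2 - x1 - x2 mod 19 = 18^2 - 16 - 1 = 3
y3 = s (x1 - x3) - y1 mod 19 = 18 * (16 - 3) - 15 = 10

P + Q = (3, 10)


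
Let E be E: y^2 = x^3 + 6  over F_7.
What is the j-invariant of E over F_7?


Delta = -16(4 a^3 + 27 b^2) mod 7 = 2
-1728 * (4 a)^3 = -1728 * (4*0)^3 mod 7 = 0
j = 0 * 2^(-1) mod 7 = 0

j = 0 (mod 7)


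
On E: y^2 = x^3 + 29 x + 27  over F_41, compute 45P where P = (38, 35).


k = 45 = 101101_2 (binary, LSB first: 101101)
Double-and-add from P = (38, 35):
  bit 0 = 1: acc = O + (38, 35) = (38, 35)
  bit 1 = 0: acc unchanged = (38, 35)
  bit 2 = 1: acc = (38, 35) + (39, 17) = (1, 37)
  bit 3 = 1: acc = (1, 37) + (4, 24) = (32, 29)
  bit 4 = 0: acc unchanged = (32, 29)
  bit 5 = 1: acc = (32, 29) + (29, 40) = (39, 24)

45P = (39, 24)


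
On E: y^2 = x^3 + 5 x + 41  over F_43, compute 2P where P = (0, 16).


Doubling: s = (3 x1^2 + a) / (2 y1)
s = (3*0^2 + 5) / (2*16) mod 43 = 23
x3 = s^2 - 2 x1 mod 43 = 23^2 - 2*0 = 13
y3 = s (x1 - x3) - y1 mod 43 = 23 * (0 - 13) - 16 = 29

2P = (13, 29)


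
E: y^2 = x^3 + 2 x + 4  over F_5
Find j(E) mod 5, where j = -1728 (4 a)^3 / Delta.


Delta = -16(4 a^3 + 27 b^2) mod 5 = 1
-1728 * (4 a)^3 = -1728 * (4*2)^3 mod 5 = 4
j = 4 * 1^(-1) mod 5 = 4

j = 4 (mod 5)


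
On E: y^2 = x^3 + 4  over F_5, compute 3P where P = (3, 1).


k = 3 = 11_2 (binary, LSB first: 11)
Double-and-add from P = (3, 1):
  bit 0 = 1: acc = O + (3, 1) = (3, 1)
  bit 1 = 1: acc = (3, 1) + (0, 2) = (1, 0)

3P = (1, 0)


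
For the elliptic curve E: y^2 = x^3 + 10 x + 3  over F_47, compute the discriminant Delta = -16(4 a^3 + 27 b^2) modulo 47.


4 a^3 + 27 b^2 = 4*10^3 + 27*3^2 = 4000 + 243 = 4243
Delta = -16 * (4243) = -67888
Delta mod 47 = 27

Delta = 27 (mod 47)


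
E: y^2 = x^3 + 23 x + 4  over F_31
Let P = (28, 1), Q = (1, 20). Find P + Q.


P != Q, so use the chord formula.
s = (y2 - y1) / (x2 - x1) = (19) / (4) mod 31 = 28
x3 = s^2 - x1 - x2 mod 31 = 28^2 - 28 - 1 = 11
y3 = s (x1 - x3) - y1 mod 31 = 28 * (28 - 11) - 1 = 10

P + Q = (11, 10)


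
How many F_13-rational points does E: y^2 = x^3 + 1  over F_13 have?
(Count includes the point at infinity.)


For each x in F_13, count y with y^2 = x^3 + 0 x + 1 mod 13:
  x = 0: RHS = 1, y in [1, 12]  -> 2 point(s)
  x = 2: RHS = 9, y in [3, 10]  -> 2 point(s)
  x = 4: RHS = 0, y in [0]  -> 1 point(s)
  x = 5: RHS = 9, y in [3, 10]  -> 2 point(s)
  x = 6: RHS = 9, y in [3, 10]  -> 2 point(s)
  x = 10: RHS = 0, y in [0]  -> 1 point(s)
  x = 12: RHS = 0, y in [0]  -> 1 point(s)
Affine points: 11. Add the point at infinity: total = 12.

#E(F_13) = 12


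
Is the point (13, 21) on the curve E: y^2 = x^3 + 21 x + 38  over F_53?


Check whether y^2 = x^3 + 21 x + 38 (mod 53) for (x, y) = (13, 21).
LHS: y^2 = 21^2 mod 53 = 17
RHS: x^3 + 21 x + 38 = 13^3 + 21*13 + 38 mod 53 = 17
LHS = RHS

Yes, on the curve


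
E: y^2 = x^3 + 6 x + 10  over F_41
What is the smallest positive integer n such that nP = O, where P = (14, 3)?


Compute successive multiples of P until we hit O:
  1P = (14, 3)
  2P = (15, 21)
  3P = (8, 23)
  4P = (21, 34)
  5P = (39, 21)
  6P = (4, 37)
  7P = (28, 20)
  8P = (17, 8)
  ... (continuing to 36P)
  36P = O

ord(P) = 36


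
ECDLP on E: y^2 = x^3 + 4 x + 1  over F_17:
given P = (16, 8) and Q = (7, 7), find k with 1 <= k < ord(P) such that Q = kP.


Enumerate multiples of P until we hit Q = (7, 7):
  1P = (16, 8)
  2P = (0, 16)
  3P = (14, 8)
  4P = (4, 9)
  5P = (12, 3)
  6P = (15, 6)
  7P = (7, 10)
  8P = (10, 2)
  9P = (9, 16)
  10P = (11, 13)
  11P = (8, 1)
  12P = (2, 0)
  13P = (8, 16)
  14P = (11, 4)
  15P = (9, 1)
  16P = (10, 15)
  17P = (7, 7)
Match found at i = 17.

k = 17


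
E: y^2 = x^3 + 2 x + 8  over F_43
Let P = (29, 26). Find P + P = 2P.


Doubling: s = (3 x1^2 + a) / (2 y1)
s = (3*29^2 + 2) / (2*26) mod 43 = 13
x3 = s^2 - 2 x1 mod 43 = 13^2 - 2*29 = 25
y3 = s (x1 - x3) - y1 mod 43 = 13 * (29 - 25) - 26 = 26

2P = (25, 26)


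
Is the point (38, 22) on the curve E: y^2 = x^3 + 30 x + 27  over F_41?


Check whether y^2 = x^3 + 30 x + 27 (mod 41) for (x, y) = (38, 22).
LHS: y^2 = 22^2 mod 41 = 33
RHS: x^3 + 30 x + 27 = 38^3 + 30*38 + 27 mod 41 = 33
LHS = RHS

Yes, on the curve


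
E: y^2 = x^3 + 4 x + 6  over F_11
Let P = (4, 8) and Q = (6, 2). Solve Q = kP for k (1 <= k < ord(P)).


Enumerate multiples of P until we hit Q = (6, 2):
  1P = (4, 8)
  2P = (6, 2)
Match found at i = 2.

k = 2


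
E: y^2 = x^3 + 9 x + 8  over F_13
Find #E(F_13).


For each x in F_13, count y with y^2 = x^3 + 9 x + 8 mod 13:
  x = 3: RHS = 10, y in [6, 7]  -> 2 point(s)
  x = 4: RHS = 4, y in [2, 11]  -> 2 point(s)
  x = 5: RHS = 9, y in [3, 10]  -> 2 point(s)
  x = 9: RHS = 12, y in [5, 8]  -> 2 point(s)
Affine points: 8. Add the point at infinity: total = 9.

#E(F_13) = 9


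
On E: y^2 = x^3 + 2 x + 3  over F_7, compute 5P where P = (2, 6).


k = 5 = 101_2 (binary, LSB first: 101)
Double-and-add from P = (2, 6):
  bit 0 = 1: acc = O + (2, 6) = (2, 6)
  bit 1 = 0: acc unchanged = (2, 6)
  bit 2 = 1: acc = (2, 6) + (3, 6) = (2, 1)

5P = (2, 1)


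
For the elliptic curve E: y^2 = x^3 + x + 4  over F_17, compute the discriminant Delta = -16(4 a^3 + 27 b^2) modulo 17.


4 a^3 + 27 b^2 = 4*1^3 + 27*4^2 = 4 + 432 = 436
Delta = -16 * (436) = -6976
Delta mod 17 = 11

Delta = 11 (mod 17)


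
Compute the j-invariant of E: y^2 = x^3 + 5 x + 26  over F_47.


Delta = -16(4 a^3 + 27 b^2) mod 47 = 16
-1728 * (4 a)^3 = -1728 * (4*5)^3 mod 47 = 16
j = 16 * 16^(-1) mod 47 = 1

j = 1 (mod 47)


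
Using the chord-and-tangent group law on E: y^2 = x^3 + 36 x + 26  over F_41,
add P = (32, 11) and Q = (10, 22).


P != Q, so use the chord formula.
s = (y2 - y1) / (x2 - x1) = (11) / (19) mod 41 = 20
x3 = s^2 - x1 - x2 mod 41 = 20^2 - 32 - 10 = 30
y3 = s (x1 - x3) - y1 mod 41 = 20 * (32 - 30) - 11 = 29

P + Q = (30, 29)


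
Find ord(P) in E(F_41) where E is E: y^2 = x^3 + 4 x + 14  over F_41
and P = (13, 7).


Compute successive multiples of P until we hit O:
  1P = (13, 7)
  2P = (25, 6)
  3P = (5, 6)
  4P = (7, 4)
  5P = (11, 35)
  6P = (8, 5)
  7P = (30, 19)
  8P = (29, 1)
  ... (continuing to 24P)
  24P = O

ord(P) = 24


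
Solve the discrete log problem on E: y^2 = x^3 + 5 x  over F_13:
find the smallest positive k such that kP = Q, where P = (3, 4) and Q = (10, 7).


Enumerate multiples of P until we hit Q = (10, 7):
  1P = (3, 4)
  2P = (10, 7)
Match found at i = 2.

k = 2


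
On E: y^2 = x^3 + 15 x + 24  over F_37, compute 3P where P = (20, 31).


k = 3 = 11_2 (binary, LSB first: 11)
Double-and-add from P = (20, 31):
  bit 0 = 1: acc = O + (20, 31) = (20, 31)
  bit 1 = 1: acc = (20, 31) + (25, 22) = (13, 23)

3P = (13, 23)


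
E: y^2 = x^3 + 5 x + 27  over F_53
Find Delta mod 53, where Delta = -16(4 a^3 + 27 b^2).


4 a^3 + 27 b^2 = 4*5^3 + 27*27^2 = 500 + 19683 = 20183
Delta = -16 * (20183) = -322928
Delta mod 53 = 1

Delta = 1 (mod 53)


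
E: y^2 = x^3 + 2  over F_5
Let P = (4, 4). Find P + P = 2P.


Doubling: s = (3 x1^2 + a) / (2 y1)
s = (3*4^2 + 0) / (2*4) mod 5 = 1
x3 = s^2 - 2 x1 mod 5 = 1^2 - 2*4 = 3
y3 = s (x1 - x3) - y1 mod 5 = 1 * (4 - 3) - 4 = 2

2P = (3, 2)


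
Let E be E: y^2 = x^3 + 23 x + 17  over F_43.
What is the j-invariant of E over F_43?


Delta = -16(4 a^3 + 27 b^2) mod 43 = 23
-1728 * (4 a)^3 = -1728 * (4*23)^3 mod 43 = 35
j = 35 * 23^(-1) mod 43 = 9

j = 9 (mod 43)


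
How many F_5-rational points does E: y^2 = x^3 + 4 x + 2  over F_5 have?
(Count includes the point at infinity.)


For each x in F_5, count y with y^2 = x^3 + 4 x + 2 mod 5:
  x = 3: RHS = 1, y in [1, 4]  -> 2 point(s)
Affine points: 2. Add the point at infinity: total = 3.

#E(F_5) = 3


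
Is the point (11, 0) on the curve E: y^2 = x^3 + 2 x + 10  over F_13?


Check whether y^2 = x^3 + 2 x + 10 (mod 13) for (x, y) = (11, 0).
LHS: y^2 = 0^2 mod 13 = 0
RHS: x^3 + 2 x + 10 = 11^3 + 2*11 + 10 mod 13 = 11
LHS != RHS

No, not on the curve


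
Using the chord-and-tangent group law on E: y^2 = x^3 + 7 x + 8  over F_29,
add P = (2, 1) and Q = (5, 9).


P != Q, so use the chord formula.
s = (y2 - y1) / (x2 - x1) = (8) / (3) mod 29 = 22
x3 = s^2 - x1 - x2 mod 29 = 22^2 - 2 - 5 = 13
y3 = s (x1 - x3) - y1 mod 29 = 22 * (2 - 13) - 1 = 18

P + Q = (13, 18)


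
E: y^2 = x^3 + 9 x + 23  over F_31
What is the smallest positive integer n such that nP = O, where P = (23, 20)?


Compute successive multiples of P until we hit O:
  1P = (23, 20)
  2P = (5, 10)
  3P = (19, 27)
  4P = (25, 30)
  5P = (8, 24)
  6P = (2, 24)
  7P = (26, 16)
  8P = (1, 23)
  ... (continuing to 40P)
  40P = O

ord(P) = 40


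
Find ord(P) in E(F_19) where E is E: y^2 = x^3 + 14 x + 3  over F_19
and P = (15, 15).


Compute successive multiples of P until we hit O:
  1P = (15, 15)
  2P = (17, 10)
  3P = (17, 9)
  4P = (15, 4)
  5P = O

ord(P) = 5


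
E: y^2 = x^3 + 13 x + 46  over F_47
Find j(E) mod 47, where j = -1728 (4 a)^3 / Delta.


Delta = -16(4 a^3 + 27 b^2) mod 47 = 7
-1728 * (4 a)^3 = -1728 * (4*13)^3 mod 47 = 12
j = 12 * 7^(-1) mod 47 = 42

j = 42 (mod 47)


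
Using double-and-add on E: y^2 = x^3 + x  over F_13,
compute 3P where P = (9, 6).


k = 3 = 11_2 (binary, LSB first: 11)
Double-and-add from P = (9, 6):
  bit 0 = 1: acc = O + (9, 6) = (9, 6)
  bit 1 = 1: acc = (9, 6) + (4, 9) = (4, 4)

3P = (4, 4)


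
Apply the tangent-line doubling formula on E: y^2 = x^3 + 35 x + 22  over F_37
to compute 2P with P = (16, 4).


Doubling: s = (3 x1^2 + a) / (2 y1)
s = (3*16^2 + 35) / (2*4) mod 37 = 31
x3 = s^2 - 2 x1 mod 37 = 31^2 - 2*16 = 4
y3 = s (x1 - x3) - y1 mod 37 = 31 * (16 - 4) - 4 = 35

2P = (4, 35)


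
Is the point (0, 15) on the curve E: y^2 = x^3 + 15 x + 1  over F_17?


Check whether y^2 = x^3 + 15 x + 1 (mod 17) for (x, y) = (0, 15).
LHS: y^2 = 15^2 mod 17 = 4
RHS: x^3 + 15 x + 1 = 0^3 + 15*0 + 1 mod 17 = 1
LHS != RHS

No, not on the curve


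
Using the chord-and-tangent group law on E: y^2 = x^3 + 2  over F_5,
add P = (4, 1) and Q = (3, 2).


P != Q, so use the chord formula.
s = (y2 - y1) / (x2 - x1) = (1) / (4) mod 5 = 4
x3 = s^2 - x1 - x2 mod 5 = 4^2 - 4 - 3 = 4
y3 = s (x1 - x3) - y1 mod 5 = 4 * (4 - 4) - 1 = 4

P + Q = (4, 4)


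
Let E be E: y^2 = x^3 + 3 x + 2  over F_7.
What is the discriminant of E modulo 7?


4 a^3 + 27 b^2 = 4*3^3 + 27*2^2 = 108 + 108 = 216
Delta = -16 * (216) = -3456
Delta mod 7 = 2

Delta = 2 (mod 7)


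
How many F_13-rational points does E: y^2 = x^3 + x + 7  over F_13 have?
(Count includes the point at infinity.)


For each x in F_13, count y with y^2 = x^3 + 1 x + 7 mod 13:
  x = 1: RHS = 9, y in [3, 10]  -> 2 point(s)
  x = 2: RHS = 4, y in [2, 11]  -> 2 point(s)
  x = 4: RHS = 10, y in [6, 7]  -> 2 point(s)
  x = 9: RHS = 4, y in [2, 11]  -> 2 point(s)
  x = 10: RHS = 3, y in [4, 9]  -> 2 point(s)
  x = 11: RHS = 10, y in [6, 7]  -> 2 point(s)
Affine points: 12. Add the point at infinity: total = 13.

#E(F_13) = 13


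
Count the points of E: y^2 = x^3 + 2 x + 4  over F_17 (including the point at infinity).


For each x in F_17, count y with y^2 = x^3 + 2 x + 4 mod 17:
  x = 0: RHS = 4, y in [2, 15]  -> 2 point(s)
  x = 2: RHS = 16, y in [4, 13]  -> 2 point(s)
  x = 4: RHS = 8, y in [5, 12]  -> 2 point(s)
  x = 7: RHS = 4, y in [2, 15]  -> 2 point(s)
  x = 10: RHS = 4, y in [2, 15]  -> 2 point(s)
  x = 13: RHS = 0, y in [0]  -> 1 point(s)
  x = 15: RHS = 9, y in [3, 14]  -> 2 point(s)
  x = 16: RHS = 1, y in [1, 16]  -> 2 point(s)
Affine points: 15. Add the point at infinity: total = 16.

#E(F_17) = 16


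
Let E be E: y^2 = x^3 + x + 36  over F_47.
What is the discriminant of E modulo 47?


4 a^3 + 27 b^2 = 4*1^3 + 27*36^2 = 4 + 34992 = 34996
Delta = -16 * (34996) = -559936
Delta mod 47 = 22

Delta = 22 (mod 47)


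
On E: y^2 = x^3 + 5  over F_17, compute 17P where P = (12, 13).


k = 17 = 10001_2 (binary, LSB first: 10001)
Double-and-add from P = (12, 13):
  bit 0 = 1: acc = O + (12, 13) = (12, 13)
  bit 1 = 0: acc unchanged = (12, 13)
  bit 2 = 0: acc unchanged = (12, 13)
  bit 3 = 0: acc unchanged = (12, 13)
  bit 4 = 1: acc = (12, 13) + (2, 9) = (12, 4)

17P = (12, 4)


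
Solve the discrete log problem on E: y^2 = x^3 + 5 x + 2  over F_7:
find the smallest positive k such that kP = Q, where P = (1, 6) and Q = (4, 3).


Enumerate multiples of P until we hit Q = (4, 3):
  1P = (1, 6)
  2P = (0, 4)
  3P = (3, 4)
  4P = (4, 4)
  5P = (4, 3)
Match found at i = 5.

k = 5


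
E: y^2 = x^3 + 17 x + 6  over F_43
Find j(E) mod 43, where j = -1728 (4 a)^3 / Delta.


Delta = -16(4 a^3 + 27 b^2) mod 43 = 41
-1728 * (4 a)^3 = -1728 * (4*17)^3 mod 43 = 1
j = 1 * 41^(-1) mod 43 = 21

j = 21 (mod 43)


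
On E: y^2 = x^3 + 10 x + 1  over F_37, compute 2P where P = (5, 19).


Doubling: s = (3 x1^2 + a) / (2 y1)
s = (3*5^2 + 10) / (2*19) mod 37 = 11
x3 = s^2 - 2 x1 mod 37 = 11^2 - 2*5 = 0
y3 = s (x1 - x3) - y1 mod 37 = 11 * (5 - 0) - 19 = 36

2P = (0, 36)


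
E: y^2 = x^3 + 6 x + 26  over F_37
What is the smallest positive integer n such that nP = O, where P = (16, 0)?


Compute successive multiples of P until we hit O:
  1P = (16, 0)
  2P = O

ord(P) = 2


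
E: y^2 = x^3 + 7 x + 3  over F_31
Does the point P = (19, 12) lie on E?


Check whether y^2 = x^3 + 7 x + 3 (mod 31) for (x, y) = (19, 12).
LHS: y^2 = 12^2 mod 31 = 20
RHS: x^3 + 7 x + 3 = 19^3 + 7*19 + 3 mod 31 = 20
LHS = RHS

Yes, on the curve


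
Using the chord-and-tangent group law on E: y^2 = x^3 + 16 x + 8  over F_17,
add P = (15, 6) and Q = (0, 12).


P != Q, so use the chord formula.
s = (y2 - y1) / (x2 - x1) = (6) / (2) mod 17 = 3
x3 = s^2 - x1 - x2 mod 17 = 3^2 - 15 - 0 = 11
y3 = s (x1 - x3) - y1 mod 17 = 3 * (15 - 11) - 6 = 6

P + Q = (11, 6)


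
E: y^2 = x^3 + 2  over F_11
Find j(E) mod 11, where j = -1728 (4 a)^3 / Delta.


Delta = -16(4 a^3 + 27 b^2) mod 11 = 10
-1728 * (4 a)^3 = -1728 * (4*0)^3 mod 11 = 0
j = 0 * 10^(-1) mod 11 = 0

j = 0 (mod 11)


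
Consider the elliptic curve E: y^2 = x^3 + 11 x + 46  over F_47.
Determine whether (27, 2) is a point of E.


Check whether y^2 = x^3 + 11 x + 46 (mod 47) for (x, y) = (27, 2).
LHS: y^2 = 2^2 mod 47 = 4
RHS: x^3 + 11 x + 46 = 27^3 + 11*27 + 46 mod 47 = 4
LHS = RHS

Yes, on the curve


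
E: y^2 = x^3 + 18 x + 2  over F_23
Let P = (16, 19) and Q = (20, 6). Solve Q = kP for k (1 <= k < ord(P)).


Enumerate multiples of P until we hit Q = (20, 6):
  1P = (16, 19)
  2P = (20, 6)
Match found at i = 2.

k = 2


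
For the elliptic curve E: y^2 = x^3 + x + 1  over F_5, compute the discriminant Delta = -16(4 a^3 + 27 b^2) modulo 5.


4 a^3 + 27 b^2 = 4*1^3 + 27*1^2 = 4 + 27 = 31
Delta = -16 * (31) = -496
Delta mod 5 = 4

Delta = 4 (mod 5)


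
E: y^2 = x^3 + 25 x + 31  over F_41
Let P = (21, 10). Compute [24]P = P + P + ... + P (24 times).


k = 24 = 11000_2 (binary, LSB first: 00011)
Double-and-add from P = (21, 10):
  bit 0 = 0: acc unchanged = O
  bit 1 = 0: acc unchanged = O
  bit 2 = 0: acc unchanged = O
  bit 3 = 1: acc = O + (1, 37) = (1, 37)
  bit 4 = 1: acc = (1, 37) + (0, 21) = (9, 40)

24P = (9, 40)


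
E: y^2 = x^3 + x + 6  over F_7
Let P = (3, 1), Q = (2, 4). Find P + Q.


P != Q, so use the chord formula.
s = (y2 - y1) / (x2 - x1) = (3) / (6) mod 7 = 4
x3 = s^2 - x1 - x2 mod 7 = 4^2 - 3 - 2 = 4
y3 = s (x1 - x3) - y1 mod 7 = 4 * (3 - 4) - 1 = 2

P + Q = (4, 2)


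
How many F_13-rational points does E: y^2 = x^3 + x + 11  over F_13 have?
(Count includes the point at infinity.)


For each x in F_13, count y with y^2 = x^3 + 1 x + 11 mod 13:
  x = 1: RHS = 0, y in [0]  -> 1 point(s)
  x = 4: RHS = 1, y in [1, 12]  -> 2 point(s)
  x = 6: RHS = 12, y in [5, 8]  -> 2 point(s)
  x = 7: RHS = 10, y in [6, 7]  -> 2 point(s)
  x = 11: RHS = 1, y in [1, 12]  -> 2 point(s)
  x = 12: RHS = 9, y in [3, 10]  -> 2 point(s)
Affine points: 11. Add the point at infinity: total = 12.

#E(F_13) = 12


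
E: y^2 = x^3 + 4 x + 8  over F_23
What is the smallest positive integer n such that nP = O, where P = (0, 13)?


Compute successive multiples of P until we hit O:
  1P = (0, 13)
  2P = (12, 17)
  3P = (6, 8)
  4P = (3, 1)
  5P = (13, 16)
  6P = (14, 5)
  7P = (22, 16)
  8P = (10, 17)
  ... (continuing to 28P)
  28P = O

ord(P) = 28


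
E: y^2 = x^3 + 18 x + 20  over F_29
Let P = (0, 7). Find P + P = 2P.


Doubling: s = (3 x1^2 + a) / (2 y1)
s = (3*0^2 + 18) / (2*7) mod 29 = 22
x3 = s^2 - 2 x1 mod 29 = 22^2 - 2*0 = 20
y3 = s (x1 - x3) - y1 mod 29 = 22 * (0 - 20) - 7 = 17

2P = (20, 17)


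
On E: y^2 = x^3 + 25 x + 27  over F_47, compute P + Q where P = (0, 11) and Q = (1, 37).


P != Q, so use the chord formula.
s = (y2 - y1) / (x2 - x1) = (26) / (1) mod 47 = 26
x3 = s^2 - x1 - x2 mod 47 = 26^2 - 0 - 1 = 17
y3 = s (x1 - x3) - y1 mod 47 = 26 * (0 - 17) - 11 = 17

P + Q = (17, 17)


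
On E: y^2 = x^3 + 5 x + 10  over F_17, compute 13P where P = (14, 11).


k = 13 = 1101_2 (binary, LSB first: 1011)
Double-and-add from P = (14, 11):
  bit 0 = 1: acc = O + (14, 11) = (14, 11)
  bit 1 = 0: acc unchanged = (14, 11)
  bit 2 = 1: acc = (14, 11) + (4, 14) = (3, 1)
  bit 3 = 1: acc = (3, 1) + (11, 11) = (12, 9)

13P = (12, 9)


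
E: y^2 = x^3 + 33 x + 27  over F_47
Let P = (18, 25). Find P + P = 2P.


Doubling: s = (3 x1^2 + a) / (2 y1)
s = (3*18^2 + 33) / (2*25) mod 47 = 6
x3 = s^2 - 2 x1 mod 47 = 6^2 - 2*18 = 0
y3 = s (x1 - x3) - y1 mod 47 = 6 * (18 - 0) - 25 = 36

2P = (0, 36)


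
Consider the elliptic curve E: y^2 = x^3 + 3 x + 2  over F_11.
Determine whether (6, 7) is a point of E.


Check whether y^2 = x^3 + 3 x + 2 (mod 11) for (x, y) = (6, 7).
LHS: y^2 = 7^2 mod 11 = 5
RHS: x^3 + 3 x + 2 = 6^3 + 3*6 + 2 mod 11 = 5
LHS = RHS

Yes, on the curve


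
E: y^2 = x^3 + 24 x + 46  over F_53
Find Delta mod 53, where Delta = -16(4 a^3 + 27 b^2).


4 a^3 + 27 b^2 = 4*24^3 + 27*46^2 = 55296 + 57132 = 112428
Delta = -16 * (112428) = -1798848
Delta mod 53 = 25

Delta = 25 (mod 53)


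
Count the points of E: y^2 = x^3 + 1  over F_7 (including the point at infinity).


For each x in F_7, count y with y^2 = x^3 + 0 x + 1 mod 7:
  x = 0: RHS = 1, y in [1, 6]  -> 2 point(s)
  x = 1: RHS = 2, y in [3, 4]  -> 2 point(s)
  x = 2: RHS = 2, y in [3, 4]  -> 2 point(s)
  x = 3: RHS = 0, y in [0]  -> 1 point(s)
  x = 4: RHS = 2, y in [3, 4]  -> 2 point(s)
  x = 5: RHS = 0, y in [0]  -> 1 point(s)
  x = 6: RHS = 0, y in [0]  -> 1 point(s)
Affine points: 11. Add the point at infinity: total = 12.

#E(F_7) = 12


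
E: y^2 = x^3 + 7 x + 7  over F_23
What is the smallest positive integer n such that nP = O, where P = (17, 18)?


Compute successive multiples of P until we hit O:
  1P = (17, 18)
  2P = (12, 5)
  3P = (21, 13)
  4P = (11, 9)
  5P = (3, 3)
  6P = (16, 11)
  7P = (16, 12)
  8P = (3, 20)
  ... (continuing to 13P)
  13P = O

ord(P) = 13


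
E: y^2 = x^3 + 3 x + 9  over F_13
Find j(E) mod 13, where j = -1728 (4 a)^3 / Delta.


Delta = -16(4 a^3 + 27 b^2) mod 13 = 5
-1728 * (4 a)^3 = -1728 * (4*3)^3 mod 13 = 12
j = 12 * 5^(-1) mod 13 = 5

j = 5 (mod 13)


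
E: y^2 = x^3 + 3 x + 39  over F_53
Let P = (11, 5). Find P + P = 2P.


Doubling: s = (3 x1^2 + a) / (2 y1)
s = (3*11^2 + 3) / (2*5) mod 53 = 26
x3 = s^2 - 2 x1 mod 53 = 26^2 - 2*11 = 18
y3 = s (x1 - x3) - y1 mod 53 = 26 * (11 - 18) - 5 = 25

2P = (18, 25)


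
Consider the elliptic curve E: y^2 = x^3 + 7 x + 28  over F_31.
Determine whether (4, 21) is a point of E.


Check whether y^2 = x^3 + 7 x + 28 (mod 31) for (x, y) = (4, 21).
LHS: y^2 = 21^2 mod 31 = 7
RHS: x^3 + 7 x + 28 = 4^3 + 7*4 + 28 mod 31 = 27
LHS != RHS

No, not on the curve


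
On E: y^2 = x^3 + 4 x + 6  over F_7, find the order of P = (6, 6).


Compute successive multiples of P until we hit O:
  1P = (6, 6)
  2P = (2, 1)
  3P = (1, 2)
  4P = (4, 4)
  5P = (5, 2)
  6P = (5, 5)
  7P = (4, 3)
  8P = (1, 5)
  ... (continuing to 11P)
  11P = O

ord(P) = 11


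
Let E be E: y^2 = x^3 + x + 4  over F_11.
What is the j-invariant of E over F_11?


Delta = -16(4 a^3 + 27 b^2) mod 11 = 9
-1728 * (4 a)^3 = -1728 * (4*1)^3 mod 11 = 2
j = 2 * 9^(-1) mod 11 = 10

j = 10 (mod 11)


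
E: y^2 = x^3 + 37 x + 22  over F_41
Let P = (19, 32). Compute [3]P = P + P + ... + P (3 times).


k = 3 = 11_2 (binary, LSB first: 11)
Double-and-add from P = (19, 32):
  bit 0 = 1: acc = O + (19, 32) = (19, 32)
  bit 1 = 1: acc = (19, 32) + (12, 29) = (6, 38)

3P = (6, 38)


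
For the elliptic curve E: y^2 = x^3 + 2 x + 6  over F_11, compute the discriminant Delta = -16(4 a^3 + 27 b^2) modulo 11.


4 a^3 + 27 b^2 = 4*2^3 + 27*6^2 = 32 + 972 = 1004
Delta = -16 * (1004) = -16064
Delta mod 11 = 7

Delta = 7 (mod 11)


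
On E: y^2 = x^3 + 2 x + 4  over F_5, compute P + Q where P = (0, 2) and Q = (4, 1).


P != Q, so use the chord formula.
s = (y2 - y1) / (x2 - x1) = (4) / (4) mod 5 = 1
x3 = s^2 - x1 - x2 mod 5 = 1^2 - 0 - 4 = 2
y3 = s (x1 - x3) - y1 mod 5 = 1 * (0 - 2) - 2 = 1

P + Q = (2, 1)


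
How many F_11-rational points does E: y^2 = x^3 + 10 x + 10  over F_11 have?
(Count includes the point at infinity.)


For each x in F_11, count y with y^2 = x^3 + 10 x + 10 mod 11:
  x = 2: RHS = 5, y in [4, 7]  -> 2 point(s)
  x = 3: RHS = 1, y in [1, 10]  -> 2 point(s)
  x = 4: RHS = 4, y in [2, 9]  -> 2 point(s)
  x = 5: RHS = 9, y in [3, 8]  -> 2 point(s)
  x = 6: RHS = 0, y in [0]  -> 1 point(s)
  x = 7: RHS = 5, y in [4, 7]  -> 2 point(s)
  x = 9: RHS = 4, y in [2, 9]  -> 2 point(s)
Affine points: 13. Add the point at infinity: total = 14.

#E(F_11) = 14


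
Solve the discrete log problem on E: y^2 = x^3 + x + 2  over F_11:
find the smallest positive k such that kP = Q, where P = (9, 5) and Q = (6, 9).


Enumerate multiples of P until we hit Q = (6, 9):
  1P = (9, 5)
  2P = (8, 4)
  3P = (6, 9)
Match found at i = 3.

k = 3


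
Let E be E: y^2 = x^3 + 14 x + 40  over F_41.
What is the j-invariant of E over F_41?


Delta = -16(4 a^3 + 27 b^2) mod 41 = 6
-1728 * (4 a)^3 = -1728 * (4*14)^3 mod 41 = 4
j = 4 * 6^(-1) mod 41 = 28

j = 28 (mod 41)


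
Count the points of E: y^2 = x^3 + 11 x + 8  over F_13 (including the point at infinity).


For each x in F_13, count y with y^2 = x^3 + 11 x + 8 mod 13:
  x = 2: RHS = 12, y in [5, 8]  -> 2 point(s)
  x = 3: RHS = 3, y in [4, 9]  -> 2 point(s)
  x = 4: RHS = 12, y in [5, 8]  -> 2 point(s)
  x = 6: RHS = 4, y in [2, 11]  -> 2 point(s)
  x = 7: RHS = 12, y in [5, 8]  -> 2 point(s)
  x = 8: RHS = 10, y in [6, 7]  -> 2 point(s)
  x = 9: RHS = 4, y in [2, 11]  -> 2 point(s)
  x = 10: RHS = 0, y in [0]  -> 1 point(s)
  x = 11: RHS = 4, y in [2, 11]  -> 2 point(s)
  x = 12: RHS = 9, y in [3, 10]  -> 2 point(s)
Affine points: 19. Add the point at infinity: total = 20.

#E(F_13) = 20


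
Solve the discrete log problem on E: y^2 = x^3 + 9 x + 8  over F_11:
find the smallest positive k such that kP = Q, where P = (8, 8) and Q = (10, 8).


Enumerate multiples of P until we hit Q = (10, 8):
  1P = (8, 8)
  2P = (9, 9)
  3P = (6, 5)
  4P = (2, 1)
  5P = (10, 8)
Match found at i = 5.

k = 5


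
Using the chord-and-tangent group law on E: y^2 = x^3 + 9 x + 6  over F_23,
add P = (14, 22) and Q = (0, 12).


P != Q, so use the chord formula.
s = (y2 - y1) / (x2 - x1) = (13) / (9) mod 23 = 4
x3 = s^2 - x1 - x2 mod 23 = 4^2 - 14 - 0 = 2
y3 = s (x1 - x3) - y1 mod 23 = 4 * (14 - 2) - 22 = 3

P + Q = (2, 3)


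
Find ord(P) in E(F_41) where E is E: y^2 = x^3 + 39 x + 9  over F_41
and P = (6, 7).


Compute successive multiples of P until we hit O:
  1P = (6, 7)
  2P = (6, 34)
  3P = O

ord(P) = 3


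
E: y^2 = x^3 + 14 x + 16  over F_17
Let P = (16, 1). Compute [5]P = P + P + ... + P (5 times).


k = 5 = 101_2 (binary, LSB first: 101)
Double-and-add from P = (16, 1):
  bit 0 = 1: acc = O + (16, 1) = (16, 1)
  bit 1 = 0: acc unchanged = (16, 1)
  bit 2 = 1: acc = (16, 1) + (12, 12) = (4, 0)

5P = (4, 0)


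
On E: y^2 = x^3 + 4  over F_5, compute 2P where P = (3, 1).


Doubling: s = (3 x1^2 + a) / (2 y1)
s = (3*3^2 + 0) / (2*1) mod 5 = 1
x3 = s^2 - 2 x1 mod 5 = 1^2 - 2*3 = 0
y3 = s (x1 - x3) - y1 mod 5 = 1 * (3 - 0) - 1 = 2

2P = (0, 2)


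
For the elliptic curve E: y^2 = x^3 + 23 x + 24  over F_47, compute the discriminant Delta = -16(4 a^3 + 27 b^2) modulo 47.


4 a^3 + 27 b^2 = 4*23^3 + 27*24^2 = 48668 + 15552 = 64220
Delta = -16 * (64220) = -1027520
Delta mod 47 = 41

Delta = 41 (mod 47)


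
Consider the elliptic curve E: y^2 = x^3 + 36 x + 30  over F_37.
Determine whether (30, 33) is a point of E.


Check whether y^2 = x^3 + 36 x + 30 (mod 37) for (x, y) = (30, 33).
LHS: y^2 = 33^2 mod 37 = 16
RHS: x^3 + 36 x + 30 = 30^3 + 36*30 + 30 mod 37 = 27
LHS != RHS

No, not on the curve


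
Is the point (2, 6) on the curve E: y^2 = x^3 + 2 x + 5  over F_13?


Check whether y^2 = x^3 + 2 x + 5 (mod 13) for (x, y) = (2, 6).
LHS: y^2 = 6^2 mod 13 = 10
RHS: x^3 + 2 x + 5 = 2^3 + 2*2 + 5 mod 13 = 4
LHS != RHS

No, not on the curve


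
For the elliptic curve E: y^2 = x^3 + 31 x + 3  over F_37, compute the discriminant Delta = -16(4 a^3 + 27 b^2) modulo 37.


4 a^3 + 27 b^2 = 4*31^3 + 27*3^2 = 119164 + 243 = 119407
Delta = -16 * (119407) = -1910512
Delta mod 37 = 20

Delta = 20 (mod 37)


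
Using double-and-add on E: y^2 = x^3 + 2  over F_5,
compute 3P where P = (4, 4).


k = 3 = 11_2 (binary, LSB first: 11)
Double-and-add from P = (4, 4):
  bit 0 = 1: acc = O + (4, 4) = (4, 4)
  bit 1 = 1: acc = (4, 4) + (3, 2) = (2, 0)

3P = (2, 0)


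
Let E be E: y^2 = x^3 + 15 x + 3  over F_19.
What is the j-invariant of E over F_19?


Delta = -16(4 a^3 + 27 b^2) mod 19 = 18
-1728 * (4 a)^3 = -1728 * (4*15)^3 mod 19 = 8
j = 8 * 18^(-1) mod 19 = 11

j = 11 (mod 19)


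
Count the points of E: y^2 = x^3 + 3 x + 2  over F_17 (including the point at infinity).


For each x in F_17, count y with y^2 = x^3 + 3 x + 2 mod 17:
  x = 0: RHS = 2, y in [6, 11]  -> 2 point(s)
  x = 2: RHS = 16, y in [4, 13]  -> 2 point(s)
  x = 3: RHS = 4, y in [2, 15]  -> 2 point(s)
  x = 6: RHS = 15, y in [7, 10]  -> 2 point(s)
  x = 7: RHS = 9, y in [3, 14]  -> 2 point(s)
  x = 12: RHS = 15, y in [7, 10]  -> 2 point(s)
  x = 14: RHS = 0, y in [0]  -> 1 point(s)
  x = 16: RHS = 15, y in [7, 10]  -> 2 point(s)
Affine points: 15. Add the point at infinity: total = 16.

#E(F_17) = 16


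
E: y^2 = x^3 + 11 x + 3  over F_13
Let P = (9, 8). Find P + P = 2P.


Doubling: s = (3 x1^2 + a) / (2 y1)
s = (3*9^2 + 11) / (2*8) mod 13 = 11
x3 = s^2 - 2 x1 mod 13 = 11^2 - 2*9 = 12
y3 = s (x1 - x3) - y1 mod 13 = 11 * (9 - 12) - 8 = 11

2P = (12, 11)


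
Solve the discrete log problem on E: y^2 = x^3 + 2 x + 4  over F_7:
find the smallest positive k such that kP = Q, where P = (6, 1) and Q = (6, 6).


Enumerate multiples of P until we hit Q = (6, 6):
  1P = (6, 1)
  2P = (3, 3)
  3P = (0, 2)
  4P = (2, 3)
  5P = (1, 0)
  6P = (2, 4)
  7P = (0, 5)
  8P = (3, 4)
  9P = (6, 6)
Match found at i = 9.

k = 9


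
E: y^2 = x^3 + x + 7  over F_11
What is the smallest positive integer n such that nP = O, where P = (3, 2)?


Compute successive multiples of P until we hit O:
  1P = (3, 2)
  2P = (10, 4)
  3P = (1, 8)
  4P = (5, 4)
  5P = (4, 8)
  6P = (7, 7)
  7P = (6, 8)
  8P = (6, 3)
  ... (continuing to 15P)
  15P = O

ord(P) = 15


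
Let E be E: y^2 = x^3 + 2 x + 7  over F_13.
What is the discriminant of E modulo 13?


4 a^3 + 27 b^2 = 4*2^3 + 27*7^2 = 32 + 1323 = 1355
Delta = -16 * (1355) = -21680
Delta mod 13 = 4

Delta = 4 (mod 13)


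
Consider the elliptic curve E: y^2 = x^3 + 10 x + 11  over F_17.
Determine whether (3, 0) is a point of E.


Check whether y^2 = x^3 + 10 x + 11 (mod 17) for (x, y) = (3, 0).
LHS: y^2 = 0^2 mod 17 = 0
RHS: x^3 + 10 x + 11 = 3^3 + 10*3 + 11 mod 17 = 0
LHS = RHS

Yes, on the curve


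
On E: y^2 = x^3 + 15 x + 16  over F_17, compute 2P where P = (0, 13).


Doubling: s = (3 x1^2 + a) / (2 y1)
s = (3*0^2 + 15) / (2*13) mod 17 = 13
x3 = s^2 - 2 x1 mod 17 = 13^2 - 2*0 = 16
y3 = s (x1 - x3) - y1 mod 17 = 13 * (0 - 16) - 13 = 0

2P = (16, 0)


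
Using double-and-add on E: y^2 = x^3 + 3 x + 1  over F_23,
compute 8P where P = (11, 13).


k = 8 = 1000_2 (binary, LSB first: 0001)
Double-and-add from P = (11, 13):
  bit 0 = 0: acc unchanged = O
  bit 1 = 0: acc unchanged = O
  bit 2 = 0: acc unchanged = O
  bit 3 = 1: acc = O + (14, 21) = (14, 21)

8P = (14, 21)


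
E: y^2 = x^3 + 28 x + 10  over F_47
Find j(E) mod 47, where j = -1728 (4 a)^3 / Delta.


Delta = -16(4 a^3 + 27 b^2) mod 47 = 36
-1728 * (4 a)^3 = -1728 * (4*28)^3 mod 47 = 44
j = 44 * 36^(-1) mod 47 = 43

j = 43 (mod 47)


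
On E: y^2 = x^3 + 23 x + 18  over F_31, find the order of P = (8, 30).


Compute successive multiples of P until we hit O:
  1P = (8, 30)
  2P = (16, 24)
  3P = (25, 6)
  4P = (6, 0)
  5P = (25, 25)
  6P = (16, 7)
  7P = (8, 1)
  8P = O

ord(P) = 8


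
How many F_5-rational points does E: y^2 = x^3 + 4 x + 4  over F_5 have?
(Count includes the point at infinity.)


For each x in F_5, count y with y^2 = x^3 + 4 x + 4 mod 5:
  x = 0: RHS = 4, y in [2, 3]  -> 2 point(s)
  x = 1: RHS = 4, y in [2, 3]  -> 2 point(s)
  x = 2: RHS = 0, y in [0]  -> 1 point(s)
  x = 4: RHS = 4, y in [2, 3]  -> 2 point(s)
Affine points: 7. Add the point at infinity: total = 8.

#E(F_5) = 8


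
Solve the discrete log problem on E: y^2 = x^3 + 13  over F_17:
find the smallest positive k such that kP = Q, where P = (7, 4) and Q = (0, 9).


Enumerate multiples of P until we hit Q = (0, 9):
  1P = (7, 4)
  2P = (11, 16)
  3P = (8, 10)
  4P = (4, 14)
  5P = (2, 2)
  6P = (0, 9)
Match found at i = 6.

k = 6


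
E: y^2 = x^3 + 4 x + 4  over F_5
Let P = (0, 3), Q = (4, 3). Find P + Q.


P != Q, so use the chord formula.
s = (y2 - y1) / (x2 - x1) = (0) / (4) mod 5 = 0
x3 = s^2 - x1 - x2 mod 5 = 0^2 - 0 - 4 = 1
y3 = s (x1 - x3) - y1 mod 5 = 0 * (0 - 1) - 3 = 2

P + Q = (1, 2)


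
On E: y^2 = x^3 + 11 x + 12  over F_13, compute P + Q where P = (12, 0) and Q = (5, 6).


P != Q, so use the chord formula.
s = (y2 - y1) / (x2 - x1) = (6) / (6) mod 13 = 1
x3 = s^2 - x1 - x2 mod 13 = 1^2 - 12 - 5 = 10
y3 = s (x1 - x3) - y1 mod 13 = 1 * (12 - 10) - 0 = 2

P + Q = (10, 2)


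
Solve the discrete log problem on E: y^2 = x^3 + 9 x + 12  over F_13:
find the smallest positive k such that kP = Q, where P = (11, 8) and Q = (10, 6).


Enumerate multiples of P until we hit Q = (10, 6):
  1P = (11, 8)
  2P = (1, 10)
  3P = (0, 8)
  4P = (2, 5)
  5P = (3, 12)
  6P = (9, 4)
  7P = (10, 7)
  8P = (6, 10)
  9P = (5, 0)
  10P = (6, 3)
  11P = (10, 6)
Match found at i = 11.

k = 11


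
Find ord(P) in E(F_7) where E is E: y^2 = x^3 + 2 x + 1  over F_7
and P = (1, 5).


Compute successive multiples of P until we hit O:
  1P = (1, 5)
  2P = (0, 6)
  3P = (0, 1)
  4P = (1, 2)
  5P = O

ord(P) = 5


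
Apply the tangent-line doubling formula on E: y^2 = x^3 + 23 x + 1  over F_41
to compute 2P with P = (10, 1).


Doubling: s = (3 x1^2 + a) / (2 y1)
s = (3*10^2 + 23) / (2*1) mod 41 = 18
x3 = s^2 - 2 x1 mod 41 = 18^2 - 2*10 = 17
y3 = s (x1 - x3) - y1 mod 41 = 18 * (10 - 17) - 1 = 37

2P = (17, 37)


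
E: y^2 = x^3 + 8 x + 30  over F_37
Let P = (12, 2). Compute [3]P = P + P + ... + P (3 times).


k = 3 = 11_2 (binary, LSB first: 11)
Double-and-add from P = (12, 2):
  bit 0 = 1: acc = O + (12, 2) = (12, 2)
  bit 1 = 1: acc = (12, 2) + (14, 0) = (12, 35)

3P = (12, 35)


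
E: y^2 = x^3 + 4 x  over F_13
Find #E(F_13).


For each x in F_13, count y with y^2 = x^3 + 4 x + 0 mod 13:
  x = 0: RHS = 0, y in [0]  -> 1 point(s)
  x = 2: RHS = 3, y in [4, 9]  -> 2 point(s)
  x = 3: RHS = 0, y in [0]  -> 1 point(s)
  x = 10: RHS = 0, y in [0]  -> 1 point(s)
  x = 11: RHS = 10, y in [6, 7]  -> 2 point(s)
Affine points: 7. Add the point at infinity: total = 8.

#E(F_13) = 8


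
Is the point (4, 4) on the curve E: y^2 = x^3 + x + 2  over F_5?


Check whether y^2 = x^3 + 1 x + 2 (mod 5) for (x, y) = (4, 4).
LHS: y^2 = 4^2 mod 5 = 1
RHS: x^3 + 1 x + 2 = 4^3 + 1*4 + 2 mod 5 = 0
LHS != RHS

No, not on the curve


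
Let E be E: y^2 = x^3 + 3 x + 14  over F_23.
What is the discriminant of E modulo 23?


4 a^3 + 27 b^2 = 4*3^3 + 27*14^2 = 108 + 5292 = 5400
Delta = -16 * (5400) = -86400
Delta mod 23 = 11

Delta = 11 (mod 23)


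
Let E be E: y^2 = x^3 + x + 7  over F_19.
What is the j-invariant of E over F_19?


Delta = -16(4 a^3 + 27 b^2) mod 19 = 10
-1728 * (4 a)^3 = -1728 * (4*1)^3 mod 19 = 7
j = 7 * 10^(-1) mod 19 = 14

j = 14 (mod 19)


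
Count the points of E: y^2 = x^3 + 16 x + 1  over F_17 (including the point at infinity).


For each x in F_17, count y with y^2 = x^3 + 16 x + 1 mod 17:
  x = 0: RHS = 1, y in [1, 16]  -> 2 point(s)
  x = 1: RHS = 1, y in [1, 16]  -> 2 point(s)
  x = 3: RHS = 8, y in [5, 12]  -> 2 point(s)
  x = 5: RHS = 2, y in [6, 11]  -> 2 point(s)
  x = 12: RHS = 0, y in [0]  -> 1 point(s)
  x = 13: RHS = 9, y in [3, 14]  -> 2 point(s)
  x = 16: RHS = 1, y in [1, 16]  -> 2 point(s)
Affine points: 13. Add the point at infinity: total = 14.

#E(F_17) = 14


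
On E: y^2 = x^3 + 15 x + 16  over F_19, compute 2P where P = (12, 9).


Doubling: s = (3 x1^2 + a) / (2 y1)
s = (3*12^2 + 15) / (2*9) mod 19 = 9
x3 = s^2 - 2 x1 mod 19 = 9^2 - 2*12 = 0
y3 = s (x1 - x3) - y1 mod 19 = 9 * (12 - 0) - 9 = 4

2P = (0, 4)


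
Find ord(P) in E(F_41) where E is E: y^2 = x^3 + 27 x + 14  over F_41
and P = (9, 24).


Compute successive multiples of P until we hit O:
  1P = (9, 24)
  2P = (13, 15)
  3P = (1, 40)
  4P = (35, 28)
  5P = (6, 8)
  6P = (18, 10)
  7P = (23, 16)
  8P = (11, 24)
  ... (continuing to 36P)
  36P = O

ord(P) = 36
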